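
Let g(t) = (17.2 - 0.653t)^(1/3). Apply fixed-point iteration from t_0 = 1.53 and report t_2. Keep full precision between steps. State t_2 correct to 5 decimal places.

t_1 = g(1.530000) = 2.530345
t_2 = g(2.530345) = 2.495870

2.49587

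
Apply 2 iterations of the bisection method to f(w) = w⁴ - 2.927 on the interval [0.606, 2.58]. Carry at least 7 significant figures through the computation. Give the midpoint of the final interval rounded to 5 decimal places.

1.34625

f(0.606000) = -2.792138, f(2.580000) = 41.380661 (opposite signs)
step 1: m = 1.593000, f(m) = 3.512662 > 0 → root in [0.606000, 1.593000]
step 2: m = 1.099500, f(m) = -1.465560 < 0 → root in [1.099500, 1.593000]
Midpoint of [1.099500, 1.593000] = 1.346250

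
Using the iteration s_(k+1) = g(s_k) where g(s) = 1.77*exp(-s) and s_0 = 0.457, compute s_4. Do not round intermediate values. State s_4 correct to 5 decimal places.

0.65513

s_1 = g(0.457000) = 1.120729
s_2 = g(1.120729) = 0.577094
s_3 = g(0.577094) = 0.993904
s_4 = g(0.993904) = 0.655128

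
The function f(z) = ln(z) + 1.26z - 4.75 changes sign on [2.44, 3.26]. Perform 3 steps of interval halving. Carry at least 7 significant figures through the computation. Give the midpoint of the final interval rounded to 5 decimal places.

2.90125

f(2.440000) = -0.783602, f(3.260000) = 0.539327 (opposite signs)
step 1: m = 2.850000, f(m) = -0.111681 < 0 → root in [2.850000, 3.260000]
step 2: m = 3.055000, f(m) = 0.216080 > 0 → root in [2.850000, 3.055000]
step 3: m = 2.952500, f(m) = 0.052802 > 0 → root in [2.850000, 2.952500]
Midpoint of [2.850000, 2.952500] = 2.901250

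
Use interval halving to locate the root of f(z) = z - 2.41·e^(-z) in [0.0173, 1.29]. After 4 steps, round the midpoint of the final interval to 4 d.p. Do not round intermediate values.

f(0.017300) = -2.351366, f(1.290000) = 0.626597 (opposite signs)
step 1: m = 0.653650, f(m) = -0.599897 < 0 → root in [0.653650, 1.290000]
step 2: m = 0.971825, f(m) = 0.059901 > 0 → root in [0.653650, 0.971825]
step 3: m = 0.812738, f(m) = -0.256440 < 0 → root in [0.812738, 0.971825]
step 4: m = 0.892281, f(m) = -0.095144 < 0 → root in [0.892281, 0.971825]
Midpoint of [0.892281, 0.971825] = 0.932053

0.9321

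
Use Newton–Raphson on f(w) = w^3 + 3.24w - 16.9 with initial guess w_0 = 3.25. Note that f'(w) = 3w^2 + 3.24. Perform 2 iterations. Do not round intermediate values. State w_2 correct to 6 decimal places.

2.179570

w_0 = 3.250000: f = 27.958125, f' = 34.927500 → w_1 = 3.250000 - (27.958125)/(34.927500) = 2.449538
w_1 = 2.449538: f = 5.734317, f' = 21.240714 → w_2 = 2.449538 - (5.734317)/(21.240714) = 2.179570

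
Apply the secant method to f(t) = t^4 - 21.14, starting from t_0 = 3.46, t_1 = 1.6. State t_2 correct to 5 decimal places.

f(t_0) = 122.179207, f(t_1) = -14.586400
t_2 = 1.600000 - (-14.586400)·(1.600000 - 3.460000)/(-14.586400 - (122.179207)) = 1.798374; f(t_2) = -10.680286

1.79837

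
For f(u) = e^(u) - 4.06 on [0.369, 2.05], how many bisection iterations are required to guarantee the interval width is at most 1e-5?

18

Initial width b − a = 2.05 − 0.369 = 1.681000.
After n steps the width is (b−a)/2^n; need (b−a)/2^n ≤ 1e-5.
So n ≥ log₂(1.681000/1e-5) = log₂(168100.0000) ≈ 17.3590.
Hence n = 18.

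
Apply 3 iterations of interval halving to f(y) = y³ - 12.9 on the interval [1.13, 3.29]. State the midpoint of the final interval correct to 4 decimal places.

2.3450

f(1.130000) = -11.457103, f(3.290000) = 22.711289 (opposite signs)
step 1: m = 2.210000, f(m) = -2.106139 < 0 → root in [2.210000, 3.290000]
step 2: m = 2.750000, f(m) = 7.896875 > 0 → root in [2.210000, 2.750000]
step 3: m = 2.480000, f(m) = 2.352992 > 0 → root in [2.210000, 2.480000]
Midpoint of [2.210000, 2.480000] = 2.345000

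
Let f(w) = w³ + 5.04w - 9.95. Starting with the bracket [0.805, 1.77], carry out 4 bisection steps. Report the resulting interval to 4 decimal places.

[1.4081, 1.4684]

f(0.805000) = -5.371140, f(1.770000) = 4.516033 (opposite signs)
step 1: m = 1.287500, f(m) = -1.326768 < 0 → root in [1.287500, 1.770000]
step 2: m = 1.528750, f(m) = 1.327706 > 0 → root in [1.287500, 1.528750]
step 3: m = 1.408125, f(m) = -0.060997 < 0 → root in [1.408125, 1.528750]
step 4: m = 1.468438, f(m) = 0.617330 > 0 → root in [1.408125, 1.468438]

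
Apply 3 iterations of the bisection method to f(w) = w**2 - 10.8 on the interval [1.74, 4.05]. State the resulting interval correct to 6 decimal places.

[3.183750, 3.472500]

f(1.740000) = -7.772400, f(4.050000) = 5.602500 (opposite signs)
step 1: m = 2.895000, f(m) = -2.418975 < 0 → root in [2.895000, 4.050000]
step 2: m = 3.472500, f(m) = 1.258256 > 0 → root in [2.895000, 3.472500]
step 3: m = 3.183750, f(m) = -0.663736 < 0 → root in [3.183750, 3.472500]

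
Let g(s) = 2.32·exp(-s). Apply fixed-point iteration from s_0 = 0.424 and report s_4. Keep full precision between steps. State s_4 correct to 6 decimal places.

s_1 = g(0.424000) = 1.518263
s_2 = g(1.518263) = 0.508294
s_3 = g(0.508294) = 1.395529
s_4 = g(1.395529) = 0.574668

0.574668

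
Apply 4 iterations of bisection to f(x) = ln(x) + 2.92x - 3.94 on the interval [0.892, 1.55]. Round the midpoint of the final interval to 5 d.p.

1.28269

f(0.892000) = -1.449649, f(1.550000) = 1.024255 (opposite signs)
step 1: m = 1.221000, f(m) = -0.175010 < 0 → root in [1.221000, 1.550000]
step 2: m = 1.385500, f(m) = 0.431721 > 0 → root in [1.221000, 1.385500]
step 3: m = 1.303250, f(m) = 0.130351 > 0 → root in [1.221000, 1.303250]
step 4: m = 1.262125, f(m) = -0.021798 < 0 → root in [1.262125, 1.303250]
Midpoint of [1.262125, 1.303250] = 1.282688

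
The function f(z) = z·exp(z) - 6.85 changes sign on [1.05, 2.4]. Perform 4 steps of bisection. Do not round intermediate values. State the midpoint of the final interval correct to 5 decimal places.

1.51406

f(1.050000) = -3.849466, f(2.400000) = 19.605623 (opposite signs)
step 1: m = 1.725000, f(m) = 2.831599 > 0 → root in [1.050000, 1.725000]
step 2: m = 1.387500, f(m) = -1.293305 < 0 → root in [1.387500, 1.725000]
step 3: m = 1.556250, f(m) = 0.528195 > 0 → root in [1.387500, 1.556250]
step 4: m = 1.471875, f(m) = -0.436455 < 0 → root in [1.471875, 1.556250]
Midpoint of [1.471875, 1.556250] = 1.514063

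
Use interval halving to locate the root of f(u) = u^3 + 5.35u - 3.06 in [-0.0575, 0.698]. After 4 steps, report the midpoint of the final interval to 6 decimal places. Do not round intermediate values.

f(-0.057500) = -3.367815, f(0.698000) = 1.014368 (opposite signs)
step 1: m = 0.320250, f(m) = -1.313818 < 0 → root in [0.320250, 0.698000]
step 2: m = 0.509125, f(m) = -0.204212 < 0 → root in [0.509125, 0.698000]
step 3: m = 0.603563, f(m) = 0.388930 > 0 → root in [0.509125, 0.603563]
step 4: m = 0.556344, f(m) = 0.088638 > 0 → root in [0.509125, 0.556344]
Midpoint of [0.509125, 0.556344] = 0.532734

0.532734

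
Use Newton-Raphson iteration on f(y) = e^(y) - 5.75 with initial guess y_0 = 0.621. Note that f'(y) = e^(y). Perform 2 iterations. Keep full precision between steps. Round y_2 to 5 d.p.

2.09326

Newton update: y ← y − f(y)/f'(y).
y_0 = 0.621000: f = -3.889212, f' = 1.860788 → y_1 = 0.621000 - (-3.889212)/(1.860788) = 2.711089
y_1 = 2.711089: f = 9.295650, f' = 15.045650 → y_2 = 2.711089 - (9.295650)/(15.045650) = 2.093259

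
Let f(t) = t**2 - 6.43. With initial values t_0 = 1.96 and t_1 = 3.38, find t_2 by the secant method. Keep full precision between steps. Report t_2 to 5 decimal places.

2.44472

f(t_0) = -2.588400, f(t_1) = 4.994400
t_2 = 3.380000 - (4.994400)·(3.380000 - 1.960000)/(4.994400 - (-2.588400)) = 2.444719; f(t_2) = -0.453349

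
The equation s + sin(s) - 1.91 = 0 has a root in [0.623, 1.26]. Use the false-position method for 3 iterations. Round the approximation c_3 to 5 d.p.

f(0.623000) = -0.703526, f(1.260000) = 0.302090
step 1: c = 1.068643, f(c) = 0.035191 > 0 → new bracket [0.623000, 1.068643]
step 2: c = 1.047413, f(c) = 0.003547 > 0 → new bracket [0.623000, 1.047413]
step 3: c = 1.045285, f(c) = 0.000352 > 0 → new bracket [0.623000, 1.045285]

1.04528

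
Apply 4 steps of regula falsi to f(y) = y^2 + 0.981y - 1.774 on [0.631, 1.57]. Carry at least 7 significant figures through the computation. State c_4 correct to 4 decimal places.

0.9285

f(0.631000) = -0.756828, f(1.570000) = 2.231070
step 1: c = 0.868847, f(c) = -0.166767 < 0 → new bracket [0.868847, 1.570000]
step 2: c = 0.917611, f(c) = -0.031813 < 0 → new bracket [0.917611, 1.570000]
step 3: c = 0.926783, f(c) = -0.005899 < 0 → new bracket [0.926783, 1.570000]
step 4: c = 0.928479, f(c) = -0.001088 < 0 → new bracket [0.928479, 1.570000]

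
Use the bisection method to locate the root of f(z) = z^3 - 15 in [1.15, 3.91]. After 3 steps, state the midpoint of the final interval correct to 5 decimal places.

f(1.150000) = -13.479125, f(3.910000) = 44.776471 (opposite signs)
step 1: m = 2.530000, f(m) = 1.194277 > 0 → root in [1.150000, 2.530000]
step 2: m = 1.840000, f(m) = -8.770496 < 0 → root in [1.840000, 2.530000]
step 3: m = 2.185000, f(m) = -4.568318 < 0 → root in [2.185000, 2.530000]
Midpoint of [2.185000, 2.530000] = 2.357500

2.35750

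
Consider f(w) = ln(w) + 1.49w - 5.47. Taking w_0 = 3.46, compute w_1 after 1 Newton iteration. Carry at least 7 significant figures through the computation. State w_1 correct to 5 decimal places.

2.93911

f'(w) = 1/w + 1.49
w_0 = 3.460000: f = 0.926669, f' = 1.779017 → w_1 = 3.460000 - (0.926669)/(1.779017) = 2.939112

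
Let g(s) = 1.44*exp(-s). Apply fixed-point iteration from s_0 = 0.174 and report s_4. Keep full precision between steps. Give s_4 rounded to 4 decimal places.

s_1 = g(0.174000) = 1.210028
s_2 = g(1.210028) = 0.429392
s_3 = g(0.429392) = 0.937303
s_4 = g(0.937303) = 0.564023

0.5640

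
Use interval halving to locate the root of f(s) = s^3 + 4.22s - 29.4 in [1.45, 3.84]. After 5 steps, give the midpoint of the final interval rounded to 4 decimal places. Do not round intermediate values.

2.6077

f(1.450000) = -20.232375, f(3.840000) = 43.427904 (opposite signs)
step 1: m = 2.645000, f(m) = 0.266386 > 0 → root in [1.450000, 2.645000]
step 2: m = 2.047500, f(m) = -12.175905 < 0 → root in [2.047500, 2.645000]
step 3: m = 2.346250, f(m) = -6.582979 < 0 → root in [2.346250, 2.645000]
step 4: m = 2.495625, f(m) = -3.325350 < 0 → root in [2.495625, 2.645000]
step 5: m = 2.570312, f(m) = -1.572495 < 0 → root in [2.570312, 2.645000]
Midpoint of [2.570312, 2.645000] = 2.607656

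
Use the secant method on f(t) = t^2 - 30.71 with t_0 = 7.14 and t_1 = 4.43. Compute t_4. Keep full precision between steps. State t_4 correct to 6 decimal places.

f(t_0) = 20.269600, f(t_1) = -11.085100
t_2 = 4.430000 - (-11.085100)·(4.430000 - 7.140000)/(-11.085100 - (20.269600)) = 5.388090; f(t_2) = -1.678487
t_3 = 5.388090 - (-1.678487)·(5.388090 - 4.430000)/(-1.678487 - (-11.085100)) = 5.559049; f(t_3) = 0.193021
t_4 = 5.559049 - (0.193021)·(5.559049 - 5.388090)/(0.193021 - (-1.678487)) = 5.541416; f(t_4) = -0.002703

5.541416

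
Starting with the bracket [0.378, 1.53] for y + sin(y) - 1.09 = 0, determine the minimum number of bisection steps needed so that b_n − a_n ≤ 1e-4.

Initial width b − a = 1.53 − 0.378 = 1.152000.
After n steps the width is (b−a)/2^n; need (b−a)/2^n ≤ 1e-4.
So n ≥ log₂(1.152000/1e-4) = log₂(11520.0000) ≈ 13.4919.
Hence n = 14.

14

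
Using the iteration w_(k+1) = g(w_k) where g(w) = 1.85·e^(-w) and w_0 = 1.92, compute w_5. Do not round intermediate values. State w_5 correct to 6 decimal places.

0.569644

w_1 = g(1.920000) = 0.271223
w_2 = g(0.271223) = 1.410526
w_3 = g(1.410526) = 0.451428
w_4 = g(0.451428) = 1.177929
w_5 = g(1.177929) = 0.569644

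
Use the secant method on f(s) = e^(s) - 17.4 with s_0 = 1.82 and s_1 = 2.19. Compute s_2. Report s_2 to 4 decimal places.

3.3234

Secant update: s_(k+1) = s_k − f(s_k)·(s_k − s_(k-1))/(f(s_k) − f(s_(k-1))).
f(s_0) = -11.228142, f(s_1) = -8.464787
s_2 = 2.190000 - (-8.464787)·(2.190000 - 1.820000)/(-8.464787 - (-11.228142)) = 3.323395; f(s_2) = 10.354405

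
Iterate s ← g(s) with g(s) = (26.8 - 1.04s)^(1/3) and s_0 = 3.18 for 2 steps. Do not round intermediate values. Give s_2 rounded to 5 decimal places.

s_1 = g(3.180000) = 2.864035
s_2 = g(2.864035) = 2.877326

2.87733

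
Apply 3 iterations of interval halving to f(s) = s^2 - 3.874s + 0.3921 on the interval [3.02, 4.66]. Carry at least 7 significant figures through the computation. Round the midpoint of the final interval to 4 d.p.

3.7375

f(3.020000) = -2.186980, f(4.660000) = 4.054860 (opposite signs)
step 1: m = 3.840000, f(m) = 0.261540 > 0 → root in [3.020000, 3.840000]
step 2: m = 3.430000, f(m) = -1.130820 < 0 → root in [3.430000, 3.840000]
step 3: m = 3.635000, f(m) = -0.476665 < 0 → root in [3.635000, 3.840000]
Midpoint of [3.635000, 3.840000] = 3.737500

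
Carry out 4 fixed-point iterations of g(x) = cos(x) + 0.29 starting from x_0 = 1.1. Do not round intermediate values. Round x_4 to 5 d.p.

x_1 = g(1.100000) = 0.743596
x_2 = g(0.743596) = 1.026039
x_3 = g(1.026039) = 0.808211
x_4 = g(0.808211) = 0.980793

0.98079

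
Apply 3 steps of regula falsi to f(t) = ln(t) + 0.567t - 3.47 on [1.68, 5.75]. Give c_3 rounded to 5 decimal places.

3.77961

f(1.680000) = -1.998646, f(5.750000) = 1.539450
step 1: c = 3.979115, f(c) = 0.167218 > 0 → new bracket [1.680000, 3.979115]
step 2: c = 3.801610, f(c) = 0.020937 > 0 → new bracket [1.680000, 3.801610]
step 3: c = 3.779615, f(c) = 0.002664 > 0 → new bracket [1.680000, 3.779615]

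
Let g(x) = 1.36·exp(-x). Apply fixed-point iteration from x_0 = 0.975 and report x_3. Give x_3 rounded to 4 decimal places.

x_1 = g(0.975000) = 0.512982
x_2 = g(0.512982) = 0.814243
x_3 = g(0.814243) = 0.602446

0.6024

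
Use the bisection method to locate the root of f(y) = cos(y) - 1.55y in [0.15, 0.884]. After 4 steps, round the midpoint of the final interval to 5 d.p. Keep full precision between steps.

0.53994

f(0.150000) = 0.756271, f(0.884000) = -0.736137 (opposite signs)
step 1: m = 0.517000, f(m) = 0.067956 > 0 → root in [0.517000, 0.884000]
step 2: m = 0.700500, f(m) = -0.321255 < 0 → root in [0.517000, 0.700500]
step 3: m = 0.608750, f(m) = -0.123199 < 0 → root in [0.517000, 0.608750]
step 4: m = 0.562875, f(m) = -0.026732 < 0 → root in [0.517000, 0.562875]
Midpoint of [0.517000, 0.562875] = 0.539937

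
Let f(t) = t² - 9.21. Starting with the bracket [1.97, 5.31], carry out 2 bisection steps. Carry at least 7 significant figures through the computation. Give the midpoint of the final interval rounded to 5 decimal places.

3.22250

f(1.970000) = -5.329100, f(5.310000) = 18.986100 (opposite signs)
step 1: m = 3.640000, f(m) = 4.039600 > 0 → root in [1.970000, 3.640000]
step 2: m = 2.805000, f(m) = -1.341975 < 0 → root in [2.805000, 3.640000]
Midpoint of [2.805000, 3.640000] = 3.222500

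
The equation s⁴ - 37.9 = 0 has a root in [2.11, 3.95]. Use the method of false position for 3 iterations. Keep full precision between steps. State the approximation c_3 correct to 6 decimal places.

f(2.110000) = -18.078806, f(3.950000) = 205.538006
step 1: c = 2.258759, f(c) = -11.869678 < 0 → new bracket [2.258759, 3.950000]
step 2: c = 2.351095, f(c) = -7.345130 < 0 → new bracket [2.351095, 3.950000]
step 3: c = 2.406262, f(c) = -4.374788 < 0 → new bracket [2.406262, 3.950000]

2.406262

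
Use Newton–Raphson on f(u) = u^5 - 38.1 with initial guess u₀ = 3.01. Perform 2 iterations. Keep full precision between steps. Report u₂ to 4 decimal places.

2.1955

f'(u) = 5u⁴
u_0 = 3.010000: f = 208.977090, f' = 410.427060 → u_1 = 3.010000 - (208.977090)/(410.427060) = 2.500830
u_1 = 2.500830: f = 59.718494, f' = 195.572047 → u_2 = 2.500830 - (59.718494)/(195.572047) = 2.195477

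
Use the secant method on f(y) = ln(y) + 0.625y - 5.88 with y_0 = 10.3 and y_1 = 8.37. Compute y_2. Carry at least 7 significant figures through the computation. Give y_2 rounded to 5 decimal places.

f(y_0) = 2.889644, f(y_1) = 1.475904
y_2 = 8.370000 - (1.475904)·(8.370000 - 10.300000)/(1.475904 - (2.889644)) = 6.355136; f(y_2) = -0.058777

6.35514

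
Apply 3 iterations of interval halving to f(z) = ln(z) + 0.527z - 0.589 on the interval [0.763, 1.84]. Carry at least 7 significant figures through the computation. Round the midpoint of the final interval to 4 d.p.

1.0996

f(0.763000) = -0.457396, f(1.840000) = 0.990446 (opposite signs)
step 1: m = 1.301500, f(m) = 0.360408 > 0 → root in [0.763000, 1.301500]
step 2: m = 1.032250, f(m) = -0.013263 < 0 → root in [1.032250, 1.301500]
step 3: m = 1.166875, f(m) = 0.180272 > 0 → root in [1.032250, 1.166875]
Midpoint of [1.032250, 1.166875] = 1.099563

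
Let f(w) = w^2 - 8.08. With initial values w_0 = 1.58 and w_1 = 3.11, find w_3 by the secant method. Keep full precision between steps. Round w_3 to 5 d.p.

f(w_0) = -5.583600, f(w_1) = 1.592100
w_2 = 3.110000 - (1.592100)·(3.110000 - 1.580000)/(1.592100 - (-5.583600)) = 2.770533; f(w_2) = -0.404147
w_3 = 2.770533 - (-0.404147)·(2.770533 - 3.110000)/(-0.404147 - (1.592100)) = 2.839259; f(w_3) = -0.018607

2.83926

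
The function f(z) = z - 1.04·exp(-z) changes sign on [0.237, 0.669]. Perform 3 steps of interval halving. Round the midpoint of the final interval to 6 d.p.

0.588000

f(0.237000) = -0.583551, f(0.669000) = 0.136291 (opposite signs)
step 1: m = 0.453000, f(m) = -0.208147 < 0 → root in [0.453000, 0.669000]
step 2: m = 0.561000, f(m) = -0.032464 < 0 → root in [0.561000, 0.669000]
step 3: m = 0.615000, f(m) = 0.052733 > 0 → root in [0.561000, 0.615000]
Midpoint of [0.561000, 0.615000] = 0.588000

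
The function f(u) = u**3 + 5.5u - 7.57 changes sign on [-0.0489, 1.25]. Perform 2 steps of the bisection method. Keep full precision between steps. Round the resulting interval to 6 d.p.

[0.925275, 1.250000]

f(-0.048900) = -7.839067, f(1.250000) = 1.258125 (opposite signs)
step 1: m = 0.600550, f(m) = -4.050380 < 0 → root in [0.600550, 1.250000]
step 2: m = 0.925275, f(m) = -1.688828 < 0 → root in [0.925275, 1.250000]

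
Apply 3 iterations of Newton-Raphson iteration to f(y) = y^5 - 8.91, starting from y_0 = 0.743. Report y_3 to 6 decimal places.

f'(y) = 5y^4
y_0 = 0.743000: f = -8.683565, f' = 1.523790 → y_1 = 0.743000 - (-8.683565)/(1.523790) = 6.441661
y_1 = 6.441661: f = 11082.561580, f' = 8609.171135 → y_2 = 6.441661 - (11082.561580)/(8609.171135) = 5.154363
y_2 = 5.154363: f = 3629.194409, f' = 3529.150111 → y_3 = 5.154363 - (3629.194409)/(3529.150111) = 4.126015

4.126015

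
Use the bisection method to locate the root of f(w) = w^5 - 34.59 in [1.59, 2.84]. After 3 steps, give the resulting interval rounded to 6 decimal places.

[1.902500, 2.058750]

f(1.590000) = -24.427850, f(2.840000) = 150.163086 (opposite signs)
step 1: m = 2.215000, f(m) = 18.727362 > 0 → root in [1.590000, 2.215000]
step 2: m = 1.902500, f(m) = -9.665679 < 0 → root in [1.902500, 2.215000]
step 3: m = 2.058750, f(m) = 2.394356 > 0 → root in [1.902500, 2.058750]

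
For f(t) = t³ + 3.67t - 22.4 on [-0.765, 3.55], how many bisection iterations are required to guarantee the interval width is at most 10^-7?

Initial width b − a = 3.55 − -0.765 = 4.315000.
After n steps the width is (b−a)/2^n; need (b−a)/2^n ≤ 10^-7.
So n ≥ log₂(4.315000/10^-7) = log₂(43150000.0000) ≈ 25.3629.
Hence n = 26.

26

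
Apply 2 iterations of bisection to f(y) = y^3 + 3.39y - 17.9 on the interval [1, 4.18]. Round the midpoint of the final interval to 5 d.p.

2.19250

f(1.000000) = -13.510000, f(4.180000) = 69.304832 (opposite signs)
step 1: m = 2.590000, f(m) = 8.254079 > 0 → root in [1.000000, 2.590000]
step 2: m = 1.795000, f(m) = -6.031415 < 0 → root in [1.795000, 2.590000]
Midpoint of [1.795000, 2.590000] = 2.192500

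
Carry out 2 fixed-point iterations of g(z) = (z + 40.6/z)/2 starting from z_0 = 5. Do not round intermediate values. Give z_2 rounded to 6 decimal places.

6.374512

z_1 = g(5.000000) = 6.560000
z_2 = g(6.560000) = 6.374512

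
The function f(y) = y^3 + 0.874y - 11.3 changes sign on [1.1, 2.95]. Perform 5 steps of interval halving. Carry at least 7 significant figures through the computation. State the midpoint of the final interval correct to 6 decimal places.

2.111719

f(1.100000) = -9.007600, f(2.950000) = 16.950675 (opposite signs)
step 1: m = 2.025000, f(m) = -1.226384 < 0 → root in [2.025000, 2.950000]
step 2: m = 2.487500, f(m) = 6.265870 > 0 → root in [2.025000, 2.487500]
step 3: m = 2.256250, f(m) = 2.157773 > 0 → root in [2.025000, 2.256250]
step 4: m = 2.140625, f(m) = 0.379840 > 0 → root in [2.025000, 2.140625]
step 5: m = 2.082813, f(m) = -0.444156 < 0 → root in [2.082813, 2.140625]
Midpoint of [2.082813, 2.140625] = 2.111719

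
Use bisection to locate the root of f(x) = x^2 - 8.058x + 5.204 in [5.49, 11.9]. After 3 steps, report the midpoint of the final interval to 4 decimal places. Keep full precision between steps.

7.4931

f(5.490000) = -8.894320, f(11.900000) = 50.923800 (opposite signs)
step 1: m = 8.695000, f(m) = 10.742715 > 0 → root in [5.490000, 8.695000]
step 2: m = 7.092500, f(m) = -1.643809 < 0 → root in [7.092500, 8.695000]
step 3: m = 7.893750, f(m) = 3.907452 > 0 → root in [7.092500, 7.893750]
Midpoint of [7.092500, 7.893750] = 7.493125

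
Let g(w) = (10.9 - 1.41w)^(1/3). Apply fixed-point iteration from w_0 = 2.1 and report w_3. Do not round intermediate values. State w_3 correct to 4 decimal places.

w_1 = g(2.100000) = 1.994904
w_2 = g(1.994904) = 2.007239
w_3 = g(2.007239) = 2.005799

2.0058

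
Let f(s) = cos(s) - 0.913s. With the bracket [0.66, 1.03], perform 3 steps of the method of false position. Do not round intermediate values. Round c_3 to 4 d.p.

0.7792

f(0.660000) = 0.187412, f(1.030000) = -0.425571
step 1: c = 0.773123, f(c) = 0.009872 > 0 → new bracket [0.773123, 1.030000]
step 2: c = 0.778947, f(c) = 0.000476 > 0 → new bracket [0.778947, 1.030000]
step 3: c = 0.779227, f(c) = 0.000023 > 0 → new bracket [0.779227, 1.030000]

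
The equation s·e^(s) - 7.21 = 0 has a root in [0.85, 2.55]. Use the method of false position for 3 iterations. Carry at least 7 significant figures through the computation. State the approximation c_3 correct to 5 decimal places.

1.41861

f(0.850000) = -5.221300, f(2.550000) = 25.448115
step 1: c = 1.139416, f(c) = -3.649392 < 0 → new bracket [1.139416, 2.550000]
step 2: c = 1.316330, f(c) = -2.300470 < 0 → new bracket [1.316330, 2.550000]
step 3: c = 1.418607, f(c) = -1.349226 < 0 → new bracket [1.418607, 2.550000]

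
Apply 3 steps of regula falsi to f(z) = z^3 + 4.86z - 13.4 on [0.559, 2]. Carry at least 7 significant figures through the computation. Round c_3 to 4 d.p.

1.7151

f(0.559000) = -10.508583, f(2.000000) = 4.320000
step 1: c = 1.580195, f(c) = -1.774485 < 0 → new bracket [1.580195, 2.000000]
step 2: c = 1.702426, f(c) = -0.192144 < 0 → new bracket [1.702426, 2.000000]
step 3: c = 1.715098, f(c) = -0.019559 < 0 → new bracket [1.715098, 2.000000]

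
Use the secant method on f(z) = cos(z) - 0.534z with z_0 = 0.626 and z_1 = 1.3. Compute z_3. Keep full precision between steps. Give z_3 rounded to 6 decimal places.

f(z_0) = 0.476094, f(z_1) = -0.426701
z_2 = 1.300000 - (-0.426701)·(1.300000 - 0.626000)/(-0.426701 - (0.476094)) = 0.981437; f(z_2) = 0.031741
z_3 = 0.981437 - (0.031741)·(0.981437 - 1.300000)/(0.031741 - (-0.426701)) = 1.003493; f(z_3) = 0.001494

1.003493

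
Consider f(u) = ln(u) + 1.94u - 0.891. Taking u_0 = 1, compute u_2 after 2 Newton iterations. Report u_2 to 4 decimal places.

Newton update: u ← u − f(u)/f'(u).
f'(u) = 1/u + 1.94
u_0 = 1.000000: f = 1.049000, f' = 2.940000 → u_1 = 1.000000 - (1.049000)/(2.940000) = 0.643197
u_1 = 0.643197: f = -0.084501, f' = 3.494733 → u_2 = 0.643197 - (-0.084501)/(3.494733) = 0.667377

0.6674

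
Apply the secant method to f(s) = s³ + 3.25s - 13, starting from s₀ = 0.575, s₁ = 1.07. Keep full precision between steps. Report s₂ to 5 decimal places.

2.62361

f(s_0) = -10.941141, f(s_1) = -8.297457
s_2 = 1.070000 - (-8.297457)·(1.070000 - 0.575000)/(-8.297457 - (-10.941141)) = 2.623605; f(s_2) = 13.585795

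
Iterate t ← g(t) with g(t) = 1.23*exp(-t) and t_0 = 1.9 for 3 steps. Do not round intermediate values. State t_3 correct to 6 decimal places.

t_1 = g(1.900000) = 0.183969
t_2 = g(0.183969) = 1.023312
t_3 = g(1.023312) = 0.442065

0.442065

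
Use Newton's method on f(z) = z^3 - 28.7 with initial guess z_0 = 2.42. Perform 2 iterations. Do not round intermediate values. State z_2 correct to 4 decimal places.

Newton update: z ← z − f(z)/f'(z).
f'(z) = 3z^2
z_0 = 2.420000: f = -14.527512, f' = 17.569200 → z_1 = 2.420000 - (-14.527512)/(17.569200) = 3.246874
z_1 = 3.246874: f = 5.529160, f' = 31.626569 → z_2 = 3.246874 - (5.529160)/(31.626569) = 3.072047

3.0720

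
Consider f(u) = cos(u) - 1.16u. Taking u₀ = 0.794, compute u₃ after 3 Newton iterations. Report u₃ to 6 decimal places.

0.673715

f'(u) = -sin(u) - 1.16
u_0 = 0.794000: f = -0.220042, f' = -1.873163 → u_1 = 0.794000 - (-0.220042)/(-1.873163) = 0.676529
u_1 = 0.676529: f = -0.005024, f' = -1.786091 → u_2 = 0.676529 - (-0.005024)/(-1.786091) = 0.673717
u_2 = 0.673717: f = -0.000003, f' = -1.783895 → u_3 = 0.673717 - (-0.000003)/(-1.783895) = 0.673715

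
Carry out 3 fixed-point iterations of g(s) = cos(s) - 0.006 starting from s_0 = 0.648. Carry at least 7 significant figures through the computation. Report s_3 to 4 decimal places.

s_1 = g(0.648000) = 0.791293
s_2 = g(0.791293) = 0.696927
s_3 = g(0.696927) = 0.760819

0.7608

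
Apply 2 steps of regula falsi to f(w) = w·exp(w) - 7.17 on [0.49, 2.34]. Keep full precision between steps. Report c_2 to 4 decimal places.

f(0.490000) = -6.370165, f(2.340000) = 17.122094
step 1: c = 0.991646, f(c) = -4.496850 < 0 → new bracket [0.991646, 2.340000]
step 2: c = 1.272111, f(c) = -2.630630 < 0 → new bracket [1.272111, 2.340000]

1.2721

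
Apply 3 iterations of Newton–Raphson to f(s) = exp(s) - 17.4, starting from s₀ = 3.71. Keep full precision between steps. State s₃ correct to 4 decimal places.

2.8571

f'(s) = exp(s)
s_0 = 3.710000: f = 23.453807, f' = 40.853807 → s_1 = 3.710000 - (23.453807)/(40.853807) = 3.135909
s_1 = 3.135909: f = 5.609540, f' = 23.009540 → s_2 = 3.135909 - (5.609540)/(23.009540) = 2.892117
s_2 = 2.892117: f = 0.631442, f' = 18.031442 → s_3 = 2.892117 - (0.631442)/(18.031442) = 2.857098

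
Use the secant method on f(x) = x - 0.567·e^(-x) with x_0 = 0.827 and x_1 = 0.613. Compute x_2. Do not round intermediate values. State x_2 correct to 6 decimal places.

0.373408

f(x_0) = 0.579017, f(x_1) = 0.305843
x_2 = 0.613000 - (0.305843)·(0.613000 - 0.827000)/(0.305843 - (0.579017)) = 0.373408; f(x_2) = -0.016906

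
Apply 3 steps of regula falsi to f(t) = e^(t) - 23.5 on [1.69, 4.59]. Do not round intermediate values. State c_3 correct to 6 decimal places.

f(1.690000) = -18.080519, f(4.590000) = 74.994430
step 1: c = 2.253347, f(c) = -13.980454 < 0 → new bracket [2.253347, 4.590000]
step 2: c = 2.620501, f(c) = -9.757394 < 0 → new bracket [2.620501, 4.590000]
step 3: c = 2.847247, f(c) = -6.259739 < 0 → new bracket [2.847247, 4.590000]

2.847247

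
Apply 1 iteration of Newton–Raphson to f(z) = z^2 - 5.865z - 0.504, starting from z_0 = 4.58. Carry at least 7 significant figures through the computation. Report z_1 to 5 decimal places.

f'(z) = 2z - 5.865
z_0 = 4.580000: f = -6.389300, f' = 3.295000 → z_1 = 4.580000 - (-6.389300)/(3.295000) = 6.519090

6.51909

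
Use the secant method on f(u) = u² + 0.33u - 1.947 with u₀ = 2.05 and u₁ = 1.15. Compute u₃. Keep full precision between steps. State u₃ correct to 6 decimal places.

f(u_0) = 2.932000, f(u_1) = -0.245000
u_2 = 1.150000 - (-0.245000)·(1.150000 - 2.050000)/(-0.245000 - (2.932000)) = 1.219405; f(u_2) = -0.057648
u_3 = 1.219405 - (-0.057648)·(1.219405 - 1.150000)/(-0.057648 - (-0.245000)) = 1.240761; f(u_3) = 0.001938

1.240761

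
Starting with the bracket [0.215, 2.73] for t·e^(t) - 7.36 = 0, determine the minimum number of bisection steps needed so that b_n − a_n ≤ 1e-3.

12

Initial width b − a = 2.73 − 0.215 = 2.515000.
After n steps the width is (b−a)/2^n; need (b−a)/2^n ≤ 1e-3.
So n ≥ log₂(2.515000/1e-3) = log₂(2515.0000) ≈ 11.2963.
Hence n = 12.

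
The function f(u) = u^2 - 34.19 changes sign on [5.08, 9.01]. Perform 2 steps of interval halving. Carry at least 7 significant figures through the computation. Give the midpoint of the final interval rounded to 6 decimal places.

f(5.080000) = -8.383600, f(9.010000) = 46.990100 (opposite signs)
step 1: m = 7.045000, f(m) = 15.442025 > 0 → root in [5.080000, 7.045000]
step 2: m = 6.062500, f(m) = 2.563906 > 0 → root in [5.080000, 6.062500]
Midpoint of [5.080000, 6.062500] = 5.571250

5.571250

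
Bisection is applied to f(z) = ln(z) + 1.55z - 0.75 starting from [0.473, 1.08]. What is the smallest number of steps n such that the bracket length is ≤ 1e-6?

Initial width b − a = 1.08 − 0.473 = 0.607000.
After n steps the width is (b−a)/2^n; need (b−a)/2^n ≤ 1e-6.
So n ≥ log₂(0.607000/1e-6) = log₂(607000.0000) ≈ 19.2113.
Hence n = 20.

20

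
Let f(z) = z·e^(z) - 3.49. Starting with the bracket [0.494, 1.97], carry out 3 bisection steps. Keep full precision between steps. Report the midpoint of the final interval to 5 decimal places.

1.13975

f(0.494000) = -2.680404, f(1.970000) = 10.636233 (opposite signs)
step 1: m = 1.232000, f(m) = 0.733393 > 0 → root in [0.494000, 1.232000]
step 2: m = 0.863000, f(m) = -1.444465 < 0 → root in [0.863000, 1.232000]
step 3: m = 1.047500, f(m) = -0.504085 < 0 → root in [1.047500, 1.232000]
Midpoint of [1.047500, 1.232000] = 1.139750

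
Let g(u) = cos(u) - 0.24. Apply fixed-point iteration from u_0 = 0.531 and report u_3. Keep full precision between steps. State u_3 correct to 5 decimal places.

0.60053

u_1 = g(0.531000) = 0.622301
u_2 = g(0.622301) = 0.572539
u_3 = g(0.572539) = 0.600528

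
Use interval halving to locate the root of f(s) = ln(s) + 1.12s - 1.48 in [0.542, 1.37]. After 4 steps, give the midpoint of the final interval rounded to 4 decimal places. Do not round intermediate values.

f(0.542000) = -1.485449, f(1.370000) = 0.369211 (opposite signs)
step 1: m = 0.956000, f(m) = -0.454277 < 0 → root in [0.956000, 1.370000]
step 2: m = 1.163000, f(m) = -0.026437 < 0 → root in [1.163000, 1.370000]
step 3: m = 1.266500, f(m) = 0.174737 > 0 → root in [1.163000, 1.266500]
step 4: m = 1.214750, f(m) = 0.075058 > 0 → root in [1.163000, 1.214750]
Midpoint of [1.163000, 1.214750] = 1.188875

1.1889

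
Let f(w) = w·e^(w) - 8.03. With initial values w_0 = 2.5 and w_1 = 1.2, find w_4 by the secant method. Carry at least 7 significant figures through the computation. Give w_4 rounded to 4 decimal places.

1.5976

Secant update: w_(k+1) = w_k − f(w_k)·(w_k − w_(k-1))/(f(w_k) − f(w_(k-1))).
f(w_0) = 22.426235, f(w_1) = -4.045860
w_2 = 1.200000 - (-4.045860)·(1.200000 - 2.500000)/(-4.045860 - (22.426235)) = 1.398685; f(w_2) = -2.365503
w_3 = 1.398685 - (-2.365503)·(1.398685 - 1.200000)/(-2.365503 - (-4.045860)) = 1.678382; f(w_3) = 0.960899
w_4 = 1.678382 - (0.960899)·(1.678382 - 1.398685)/(0.960899 - (-2.365503)) = 1.597586; f(w_4) = -0.136181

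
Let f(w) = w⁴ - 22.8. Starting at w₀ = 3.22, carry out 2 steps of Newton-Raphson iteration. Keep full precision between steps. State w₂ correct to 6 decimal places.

2.269002

f'(w) = 4w³
w_0 = 3.220000: f = 84.703719, f' = 133.544992 → w_1 = 3.220000 - (84.703719)/(133.544992) = 2.585729
w_1 = 2.585729: f = 21.902520, f' = 69.152677 → w_2 = 2.585729 - (21.902520)/(69.152677) = 2.269002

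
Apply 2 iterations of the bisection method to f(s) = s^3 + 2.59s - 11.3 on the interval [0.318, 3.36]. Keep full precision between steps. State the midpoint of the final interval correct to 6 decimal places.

2.219250

f(0.318000) = -10.444223, f(3.360000) = 35.335456 (opposite signs)
step 1: m = 1.839000, f(m) = -0.317637 < 0 → root in [1.839000, 3.360000]
step 2: m = 2.599500, f(m) = 12.998567 > 0 → root in [1.839000, 2.599500]
Midpoint of [1.839000, 2.599500] = 2.219250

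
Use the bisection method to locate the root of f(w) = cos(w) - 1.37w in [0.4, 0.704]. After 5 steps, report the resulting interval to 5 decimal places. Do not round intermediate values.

[0.59950, 0.60900]

f(0.400000) = 0.373061, f(0.704000) = -0.202221 (opposite signs)
step 1: m = 0.552000, f(m) = 0.095237 > 0 → root in [0.552000, 0.704000]
step 2: m = 0.628000, f(m) = -0.051156 < 0 → root in [0.552000, 0.628000]
step 3: m = 0.590000, f(m) = 0.022641 > 0 → root in [0.590000, 0.628000]
step 4: m = 0.609000, f(m) = -0.014110 < 0 → root in [0.590000, 0.609000]
step 5: m = 0.599500, f(m) = 0.004303 > 0 → root in [0.599500, 0.609000]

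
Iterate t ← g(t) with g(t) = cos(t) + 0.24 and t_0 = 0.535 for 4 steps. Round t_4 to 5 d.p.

0.77262

t_1 = g(0.535000) = 1.100269
t_2 = g(1.100269) = 0.693357
t_3 = g(0.693357) = 1.009105
t_4 = g(1.009105) = 0.772618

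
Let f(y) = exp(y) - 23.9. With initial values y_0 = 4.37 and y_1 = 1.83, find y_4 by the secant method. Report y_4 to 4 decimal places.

2.9267

f(y_0) = 55.143632, f(y_1) = -17.666113
y_2 = 1.830000 - (-17.666113)·(1.830000 - 4.370000)/(-17.666113 - (55.143632)) = 2.446290; f(y_2) = -12.354565
y_3 = 2.446290 - (-12.354565)·(2.446290 - 1.830000)/(-12.354565 - (-17.666113)) = 3.879770; f(y_3) = 24.513066
y_4 = 3.879770 - (24.513066)·(3.879770 - 2.446290)/(24.513066 - (-12.354565)) = 2.926658; f(y_4) = -5.234857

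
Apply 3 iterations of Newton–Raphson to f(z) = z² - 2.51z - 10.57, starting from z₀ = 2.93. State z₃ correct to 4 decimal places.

4.7416

Newton update: z ← z − f(z)/f'(z).
f'(z) = 2z - 2.51
z_0 = 2.930000: f = -9.339400, f' = 3.350000 → z_1 = 2.930000 - (-9.339400)/(3.350000) = 5.717881
z_1 = 5.717881: f = 7.772278, f' = 8.925761 → z_2 = 5.717881 - (7.772278)/(8.925761) = 4.847111
z_2 = 4.847111: f = 0.758239, f' = 7.184223 → z_3 = 4.847111 - (0.758239)/(7.184223) = 4.741569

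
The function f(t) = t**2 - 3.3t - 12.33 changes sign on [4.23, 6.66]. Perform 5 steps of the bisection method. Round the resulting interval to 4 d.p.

[5.5209, 5.5969]

f(4.230000) = -8.396100, f(6.660000) = 10.047600 (opposite signs)
step 1: m = 5.445000, f(m) = -0.650475 < 0 → root in [5.445000, 6.660000]
step 2: m = 6.052500, f(m) = 4.329506 > 0 → root in [5.445000, 6.052500]
step 3: m = 5.748750, f(m) = 1.747252 > 0 → root in [5.445000, 5.748750]
step 4: m = 5.596875, f(m) = 0.525322 > 0 → root in [5.445000, 5.596875]
step 5: m = 5.520938, f(m) = -0.068343 < 0 → root in [5.520938, 5.596875]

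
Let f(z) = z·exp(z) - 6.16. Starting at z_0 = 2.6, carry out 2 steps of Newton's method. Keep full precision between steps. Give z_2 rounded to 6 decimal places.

1.613752

f'(z) = (z + 1)·exp(z)
z_0 = 2.600000: f = 28.845719, f' = 48.469457 → z_1 = 2.600000 - (28.845719)/(48.469457) = 2.004868
z_1 = 2.004868: f = 8.726376, f' = 22.311490 → z_2 = 2.004868 - (8.726376)/(22.311490) = 1.613752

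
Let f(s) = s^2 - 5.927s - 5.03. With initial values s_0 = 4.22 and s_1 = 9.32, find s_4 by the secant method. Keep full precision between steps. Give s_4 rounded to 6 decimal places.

f(s_0) = -12.233540, f(s_1) = 26.592760
s_2 = 9.320000 - (26.592760)·(9.320000 - 4.220000)/(26.592760 - (-12.233540)) = 5.826928; f(s_2) = -5.613114
s_3 = 5.826928 - (-5.613114)·(5.826928 - 9.320000)/(-5.613114 - (26.592760)) = 6.435730; f(s_3) = -1.755951
s_4 = 6.435730 - (-1.755951)·(6.435730 - 5.826928)/(-1.755951 - (-5.613114)) = 6.712884; f(s_4) = 0.245546

6.712884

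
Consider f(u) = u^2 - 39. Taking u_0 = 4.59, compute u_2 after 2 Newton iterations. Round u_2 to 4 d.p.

6.2518

Newton update: u ← u − f(u)/f'(u).
f'(u) = 2u
u_0 = 4.590000: f = -17.931900, f' = 9.180000 → u_1 = 4.590000 - (-17.931900)/(9.180000) = 6.543366
u_1 = 6.543366: f = 3.815639, f' = 13.086732 → u_2 = 6.543366 - (3.815639)/(13.086732) = 6.251801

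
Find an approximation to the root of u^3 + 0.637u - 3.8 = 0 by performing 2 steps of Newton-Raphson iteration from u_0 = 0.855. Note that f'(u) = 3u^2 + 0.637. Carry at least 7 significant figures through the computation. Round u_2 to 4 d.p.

u_0 = 0.855000: f = -2.630339, f' = 2.830075 → u_1 = 0.855000 - (-2.630339)/(2.830075) = 1.784424
u_1 = 1.784424: f = 3.018582, f' = 10.189503 → u_2 = 1.784424 - (3.018582)/(10.189503) = 1.488179

1.4882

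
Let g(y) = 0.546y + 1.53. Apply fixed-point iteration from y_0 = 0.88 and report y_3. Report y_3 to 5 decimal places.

y_1 = g(0.880000) = 2.010480
y_2 = g(2.010480) = 2.627722
y_3 = g(2.627722) = 2.964736

2.96474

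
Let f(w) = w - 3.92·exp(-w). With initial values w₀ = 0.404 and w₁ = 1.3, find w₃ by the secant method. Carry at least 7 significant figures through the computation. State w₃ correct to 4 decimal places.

f(w_0) = -2.213165, f(w_1) = 0.231675
w_2 = 1.300000 - (0.231675)·(1.300000 - 0.404000)/(0.231675 - (-2.213165)) = 1.215094; f(w_2) = 0.052100
w_3 = 1.215094 - (0.052100)·(1.215094 - 1.300000)/(0.052100 - (0.231675)) = 1.190460; f(w_3) = -0.001538

1.1905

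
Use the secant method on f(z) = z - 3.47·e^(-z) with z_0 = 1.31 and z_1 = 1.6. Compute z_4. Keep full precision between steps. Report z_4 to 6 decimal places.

Secant update: z_(k+1) = z_k − f(z_k)·(z_k − z_(k-1))/(f(z_k) − f(z_(k-1))).
f(z_0) = 0.373724, f(z_1) = 0.899419
z_2 = 1.600000 - (0.899419)·(1.600000 - 1.310000)/(0.899419 - (0.373724)) = 1.103835; f(z_2) = -0.046807
z_3 = 1.103835 - (-0.046807)·(1.103835 - 1.600000)/(-0.046807 - (0.899419)) = 1.128379; f(z_3) = 0.005634
z_4 = 1.128379 - (0.005634)·(1.128379 - 1.103835)/(0.005634 - (-0.046807)) = 1.125742; f(z_4) = 0.000033

1.125742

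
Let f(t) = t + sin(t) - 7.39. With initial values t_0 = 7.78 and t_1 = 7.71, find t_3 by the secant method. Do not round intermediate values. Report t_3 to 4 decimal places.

f(t_0) = 1.387265, f(t_1) = 1.309653
t_2 = 7.710000 - (1.309653)·(7.710000 - 7.780000)/(1.309653 - (1.387265)) = 6.528796; f(t_2) = -0.618055
t_3 = 6.528796 - (-0.618055)·(6.528796 - 7.710000)/(-0.618055 - (1.309653)) = 6.907510; f(t_3) = 0.102059

6.9075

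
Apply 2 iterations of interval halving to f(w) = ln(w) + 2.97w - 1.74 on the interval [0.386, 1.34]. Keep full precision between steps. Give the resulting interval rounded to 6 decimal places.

f(0.386000) = -1.545498, f(1.340000) = 2.532470 (opposite signs)
step 1: m = 0.863000, f(m) = 0.675769 > 0 → root in [0.386000, 0.863000]
step 2: m = 0.624500, f(m) = -0.356039 < 0 → root in [0.624500, 0.863000]

[0.624500, 0.863000]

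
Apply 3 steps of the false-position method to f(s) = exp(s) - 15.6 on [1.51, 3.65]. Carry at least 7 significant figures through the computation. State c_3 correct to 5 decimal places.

2.66050

f(1.510000) = -11.073269, f(3.650000) = 22.874666
step 1: c = 2.208034, f(c) = -6.502192 < 0 → new bracket [2.208034, 3.650000]
step 2: c = 2.527194, f(c) = -3.081665 < 0 → new bracket [2.527194, 3.650000]
step 3: c = 2.660499, f(c) = -1.296569 < 0 → new bracket [2.660499, 3.650000]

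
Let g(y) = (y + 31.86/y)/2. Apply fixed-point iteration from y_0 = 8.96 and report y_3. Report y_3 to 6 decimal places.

y_1 = g(8.960000) = 6.257902
y_2 = g(6.257902) = 5.674533
y_3 = g(5.674533) = 5.644546

5.644546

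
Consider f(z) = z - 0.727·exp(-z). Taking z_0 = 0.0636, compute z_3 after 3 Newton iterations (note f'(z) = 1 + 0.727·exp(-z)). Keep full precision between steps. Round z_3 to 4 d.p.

z_0 = 0.063600: f = -0.618602, f' = 1.682202 → z_1 = 0.063600 - (-0.618602)/(1.682202) = 0.431334
z_1 = 0.431334: f = -0.040956, f' = 1.472290 → z_2 = 0.431334 - (-0.040956)/(1.472290) = 0.459152
z_2 = 0.459152: f = -0.000181, f' = 1.459333 → z_3 = 0.459152 - (-0.000181)/(1.459333) = 0.459276

0.4593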